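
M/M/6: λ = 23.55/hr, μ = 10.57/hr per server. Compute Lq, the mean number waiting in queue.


a = λ/μ = 2.2280; ρ = a/6 = 0.3713
P₀ = 0.107437
Lq = P₀·a^c·ρ / (c!·(1−ρ)²) = 0.107437·122.31946·0.3713/(720·0.39522)
= 0.01715

Final: 0.01715


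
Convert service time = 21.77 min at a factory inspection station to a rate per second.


μ = 1/(service time) in consistent units.
1 second = 0.0166667 min, so μ = 0.0166667/21.77 = 0.0007656 per second

Final: 0.0007656 /sec


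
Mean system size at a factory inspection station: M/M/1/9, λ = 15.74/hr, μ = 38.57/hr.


ρ = 15.74/38.57 = 0.4081
L = ρ[1 − (K+1)ρ^K + Kρ^(K+1)] / [(1−ρ)(1−ρ^(K+1))]
Numerator: 0.4081·(1 − 10·0.0003139 + 9·0.0001281) = 0.407279
Denominator: (0.5919)·(0.999872) = 0.591835
L = 0.407279/0.591835 = 0.6882

Final: 0.6882


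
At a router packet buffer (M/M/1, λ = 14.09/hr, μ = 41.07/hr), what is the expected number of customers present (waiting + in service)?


ρ = λ/μ = 14.09/41.07 = 0.3431
L = ρ/(1−ρ) = 0.3431/(1 − 0.3431) = 0.3431/0.6569 = 0.5222

Final: 0.5222


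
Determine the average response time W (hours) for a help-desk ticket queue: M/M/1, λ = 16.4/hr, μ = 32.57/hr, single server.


W = 1/(μ−λ) = 1/(32.57 − 16.4) = 1/16.17 = 0.06184 hr

Final: 0.06184 hr


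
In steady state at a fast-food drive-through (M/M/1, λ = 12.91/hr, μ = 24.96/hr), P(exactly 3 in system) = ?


ρ = 12.91/24.96 = 0.5172
P_n = (1−ρ)·ρ^n = (1 − 0.5172)·0.5172^3 = 0.4828·0.138371 = 0.066802

Final: 0.066802


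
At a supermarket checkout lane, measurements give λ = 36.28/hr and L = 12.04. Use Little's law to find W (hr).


W = L/λ = 12.04/36.28 = 0.3319 hr

Final: 0.3319 hr


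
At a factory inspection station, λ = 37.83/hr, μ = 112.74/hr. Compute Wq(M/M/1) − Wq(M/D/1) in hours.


ρ = 37.83/112.74 = 0.3356
Wq(M/M/1) = ρ/(μ−λ) = 0.3356/74.91 = 0.004479 hr
Wq(M/D/1) = ρ/(2(μ−λ)) = 0.002240 hr
Savings = 0.004479 − 0.002240 = 0.002240 hr

Final: 0.002240 hr


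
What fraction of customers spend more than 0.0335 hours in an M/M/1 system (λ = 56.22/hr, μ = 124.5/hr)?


W ~ Exponential(μ−λ) for M/M/1.
μ − λ = 124.5 − 56.22 = 68.2800
P(W > t) = e^{−(μ−λ)t} = e^{−2.2874} = 0.101532

Final: 0.101532


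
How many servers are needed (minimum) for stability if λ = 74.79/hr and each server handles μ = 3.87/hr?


Stability requires cμ > λ ⇔ c > λ/μ.
λ/μ = 74.79/3.87 = 19.3256
Minimum integer c = ⌊19.3256⌋ + 1 = 20
Check: 20·3.87 = 77.40 > 74.79, while 19·3.87 = 73.53 ≤ 74.79

Final: 20 servers


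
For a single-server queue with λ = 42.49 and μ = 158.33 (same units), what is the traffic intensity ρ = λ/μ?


ρ = λ/μ = 42.49/158.33 = 0.2684

Final: 0.2684


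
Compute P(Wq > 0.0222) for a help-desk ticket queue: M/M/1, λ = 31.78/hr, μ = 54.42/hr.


ρ = 31.78/54.42 = 0.5840
P(Wq > t) = ρ·e^{−(μ−λ)t} = 0.5840·e^{−0.5026}
= 0.5840·0.604951 = 0.353277

Final: 0.353277


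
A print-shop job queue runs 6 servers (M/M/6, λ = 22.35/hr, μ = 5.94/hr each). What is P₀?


a = λ/μ = 22.35/5.94 = 3.7626; ρ = a/c = 0.6271
Σ_{k=0}^{5} a^k/k! (terms k=0..5) = 1.00000 + 3.76263 + 7.07868 + 8.87814 + 8.35128 + 6.28455 = 35.35528
Tail: a^6/(6!(1−ρ)) = 2837.56942/(720·0.3729) = 10.56883
P₀ = 1/(35.35528 + 10.56883) = 1/45.92410 = 0.021775

Final: 0.021775


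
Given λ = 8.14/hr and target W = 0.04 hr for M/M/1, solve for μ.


W = 1/(μ−λ) ⇒ μ − λ = 1/W = 1/0.04 = 25.0000
μ = λ + 1/W = 8.14 + 25.0000 = 33.1400 per hr

Final: 33.1400 /hr


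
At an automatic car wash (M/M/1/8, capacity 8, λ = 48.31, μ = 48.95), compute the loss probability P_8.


ρ = λ/μ = 48.31/48.95 = 0.9869
P_K = (1−ρ)ρ^K/(1−ρ^(K+1)) = (0.01307·0.900067)/(1 − 0.888299)
= 0.011768/0.111701 = 0.105352

Final: 0.105352


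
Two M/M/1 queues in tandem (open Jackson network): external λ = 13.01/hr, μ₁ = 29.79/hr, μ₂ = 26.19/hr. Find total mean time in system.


Each node sees arrival rate λ = 13.01/hr (tandem ⇒ throughput preserved).
W₁ = 1/(μ₁−λ) = 1/(29.79−13.01) = 0.05959 hr
W₂ = 1/(μ₂−λ) = 1/(26.19−13.01) = 0.07587 hr
W_total = W₁ + W₂ = 0.05959 + 0.07587 = 0.13547 hr

Final: 0.13547 hr


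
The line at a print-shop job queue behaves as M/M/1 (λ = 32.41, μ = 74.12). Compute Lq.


ρ = 32.41/74.12 = 0.4373
Lq = ρ²/(1−ρ) = 0.1912/0.5627 = 0.3398

Final: 0.3398


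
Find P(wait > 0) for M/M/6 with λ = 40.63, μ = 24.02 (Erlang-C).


a = λ/μ = 1.6915; ρ = a/6 = 0.2819
P₀ = 0.184144 (from M/M/c formula)
C(c,a) = [a^c/(c!(1−ρ))]·P₀ = [23.42302/(720·0.7181)]·0.184144
= 0.04530·0.184144 = 0.008342

Final: 0.008342


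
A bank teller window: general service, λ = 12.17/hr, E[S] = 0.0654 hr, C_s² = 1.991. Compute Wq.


ρ = λ·E[S] = 12.17·0.0654 = 0.7959
E[S²] = E[S]²(1+C_s²) = 0.0654²·(1+1.991) = 0.012793
Wq = λ·E[S²]/(2(1−ρ)) = 12.17·0.012793/(2·0.2041) = 0.38144 hr

Final: 0.38144 hr


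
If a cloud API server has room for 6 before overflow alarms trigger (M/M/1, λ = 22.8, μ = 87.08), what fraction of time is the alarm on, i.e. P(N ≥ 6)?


ρ = 22.8/87.08 = 0.2618
P(N ≥ n) = ρ^n = 0.2618^6 = 0.0003222

Final: 0.0003222


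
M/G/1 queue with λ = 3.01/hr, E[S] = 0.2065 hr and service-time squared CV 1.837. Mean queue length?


ρ = λ·E[S] = 3.01·0.2065 = 0.6216
Lq = ρ²(1+C_s²)/(2(1−ρ)) = 0.3863·(1+1.837)/(2·0.3784)
= 0.3863·2.8370/0.7569 = 1.44814

Final: 1.44814


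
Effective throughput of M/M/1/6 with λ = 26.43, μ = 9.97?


ρ = 2.6510; P_K = (1−ρ)ρ^6/(1−ρ^7) = 0.623455
λ_eff = λ(1 − P_K) = 26.43·(1 − 0.623455) = 26.43·0.376545 = 9.9521 /hr

Final: 9.9521 /hr


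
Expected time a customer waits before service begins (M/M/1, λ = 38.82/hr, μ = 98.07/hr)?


ρ = 38.82/98.07 = 0.3958
Wq = ρ/(μ−λ) = 0.3958/(98.07 − 38.82) = 0.3958/59.25 = 0.006681 hr

Final: 0.006681 hr


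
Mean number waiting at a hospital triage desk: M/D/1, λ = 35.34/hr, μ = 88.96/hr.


ρ = 35.34/88.96 = 0.3973
M/D/1: Lq = ρ²/(2(1−ρ)) = 0.1578/(2·0.6027) = 0.13091

Final: 0.13091


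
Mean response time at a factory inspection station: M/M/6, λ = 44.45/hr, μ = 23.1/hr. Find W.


a = 1.9242; ρ = 0.3207; P₀ = 0.145816
Lq = P₀·a^c·ρ/(c!(1−ρ)²) = 0.007145
Wq = Lq/λ = 0.007145/44.45 = 0.0001608 hr
W = Wq + 1/μ = 0.0001608 + 0.04329 = 0.04345 hr

Final: 0.04345 hr


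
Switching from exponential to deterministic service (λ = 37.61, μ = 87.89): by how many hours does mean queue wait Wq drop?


ρ = 37.61/87.89 = 0.4279
Wq(M/M/1) = ρ/(μ−λ) = 0.4279/50.28 = 0.008511 hr
Wq(M/D/1) = ρ/(2(μ−λ)) = 0.004255 hr
Savings = 0.008511 − 0.004255 = 0.004255 hr

Final: 0.004255 hr


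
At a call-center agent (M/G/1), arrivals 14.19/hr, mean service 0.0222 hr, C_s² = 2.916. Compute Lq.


ρ = λ·E[S] = 14.19·0.0222 = 0.3150
Lq = ρ²(1+C_s²)/(2(1−ρ)) = 0.09924·(1+2.916)/(2·0.6850)
= 0.09924·3.9160/1.3700 = 0.28366

Final: 0.28366


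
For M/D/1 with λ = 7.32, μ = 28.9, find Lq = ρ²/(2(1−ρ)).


ρ = 7.32/28.9 = 0.2533
M/D/1: Lq = ρ²/(2(1−ρ)) = 0.06415/(2·0.7467) = 0.04296

Final: 0.04296


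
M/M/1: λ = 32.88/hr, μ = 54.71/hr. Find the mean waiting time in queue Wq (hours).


ρ = 32.88/54.71 = 0.6010
Wq = ρ/(μ−λ) = 0.6010/(54.71 − 32.88) = 0.6010/21.83 = 0.02753 hr

Final: 0.02753 hr


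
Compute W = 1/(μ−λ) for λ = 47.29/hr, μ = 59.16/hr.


W = 1/(μ−λ) = 1/(59.16 − 47.29) = 1/11.87 = 0.08425 hr

Final: 0.08425 hr


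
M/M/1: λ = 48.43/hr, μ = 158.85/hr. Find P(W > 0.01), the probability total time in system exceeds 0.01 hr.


W ~ Exponential(μ−λ) for M/M/1.
μ − λ = 158.85 − 48.43 = 110.4200
P(W > t) = e^{−(μ−λ)t} = e^{−1.1042} = 0.331476

Final: 0.331476


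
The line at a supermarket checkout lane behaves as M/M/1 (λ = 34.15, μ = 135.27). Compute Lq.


ρ = 34.15/135.27 = 0.2525
Lq = ρ²/(1−ρ) = 0.06374/0.7475 = 0.08526

Final: 0.08526


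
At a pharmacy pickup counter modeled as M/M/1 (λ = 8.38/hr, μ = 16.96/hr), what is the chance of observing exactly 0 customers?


ρ = 8.38/16.96 = 0.4941
P_n = (1−ρ)·ρ^n = (1 − 0.4941)·0.4941^0 = 0.5059·1.000000 = 0.505896

Final: 0.505896


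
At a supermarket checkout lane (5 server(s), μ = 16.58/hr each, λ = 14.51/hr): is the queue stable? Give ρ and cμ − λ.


Total capacity cμ = 5·16.58 = 82.90/hr
ρ = λ/(cμ) = 14.51/82.90 = 0.1750
Stable ⇔ ρ < 1: YES
Spare capacity = cμ − λ = 82.90 − 14.51 = 68.39/hr

Final: ρ = 0.1750; stable; margin = 68.39/hr


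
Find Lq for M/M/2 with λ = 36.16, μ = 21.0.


a = λ/μ = 1.7219; ρ = a/2 = 0.8610
P₀ = 0.074719
Lq = P₀·a^c·ρ / (c!·(1−ρ)²) = 0.074719·2.96496·0.8610/(2·0.01933)
= 4.93252

Final: 4.93252


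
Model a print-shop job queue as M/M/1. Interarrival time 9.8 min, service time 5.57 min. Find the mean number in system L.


λ = 60/9.8 = 6.1224 /hr
μ = 60/5.57 = 10.7720 /hr
ρ = λ/μ = 6.1224/10.7720 = 0.5684
L = ρ/(1−ρ) = 0.5684/0.4316 = 1.3168

Final: 1.3168


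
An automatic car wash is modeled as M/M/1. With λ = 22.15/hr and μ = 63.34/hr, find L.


ρ = λ/μ = 22.15/63.34 = 0.3497
L = ρ/(1−ρ) = 0.3497/(1 − 0.3497) = 0.3497/0.6503 = 0.5378

Final: 0.5378


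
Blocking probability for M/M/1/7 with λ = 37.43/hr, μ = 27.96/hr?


ρ = λ/μ = 37.43/27.96 = 1.3387
P_K = (1−ρ)ρ^K/(1−ρ^(K+1)) = (-0.3387·7.705106)/(1 − 10.314811)
= -2.609705/-9.314811 = 0.280167

Final: 0.280167


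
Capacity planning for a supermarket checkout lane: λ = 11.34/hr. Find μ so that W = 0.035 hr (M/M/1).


W = 1/(μ−λ) ⇒ μ − λ = 1/W = 1/0.035 = 28.5714
μ = λ + 1/W = 11.34 + 28.5714 = 39.9114 per hr

Final: 39.9114 /hr


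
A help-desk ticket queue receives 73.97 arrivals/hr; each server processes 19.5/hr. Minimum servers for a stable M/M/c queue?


Stability requires cμ > λ ⇔ c > λ/μ.
λ/μ = 73.97/19.5 = 3.7933
Minimum integer c = ⌊3.7933⌋ + 1 = 4
Check: 4·19.5 = 78.00 > 73.97, while 3·19.5 = 58.50 ≤ 73.97

Final: 4 servers


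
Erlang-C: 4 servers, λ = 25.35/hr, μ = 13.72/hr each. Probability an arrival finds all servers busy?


a = λ/μ = 1.8477; ρ = a/4 = 0.4619
P₀ = 0.153648 (from M/M/c formula)
C(c,a) = [a^c/(c!(1−ρ))]·P₀ = [11.65455/(24·0.5381)]·0.153648
= 0.90247·0.153648 = 0.138664

Final: 0.138664


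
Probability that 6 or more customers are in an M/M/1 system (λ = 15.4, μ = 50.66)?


ρ = 15.4/50.66 = 0.3040
P(N ≥ n) = ρ^n = 0.3040^6 = 0.0007891

Final: 0.0007891


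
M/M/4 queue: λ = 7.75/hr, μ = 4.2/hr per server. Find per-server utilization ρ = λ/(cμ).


ρ = λ/(cμ) = 7.75/(4·4.2) = 7.75/16.80 = 0.4613

Final: 0.4613


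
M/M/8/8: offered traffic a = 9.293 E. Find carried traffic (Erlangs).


B(8,9.293) = 0.304047 (Erlang-B)
Carried load = a(1 − B) = 9.293·(1 − 0.304047) = 9.293·0.695953 = 6.4675 E

Final: 6.4675 Erlangs


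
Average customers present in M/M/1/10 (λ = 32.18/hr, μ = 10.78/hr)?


ρ = 32.18/10.78 = 2.9852
L = ρ[1 − (K+1)ρ^K + Kρ^(K+1)] / [(1−ρ)(1−ρ^(K+1))]
Numerator: 2.9852·(1 − 11·56191.779944 + 10·167741.324544) = 3162191.479944
Denominator: (-1.9852)·(-167740.324544) = 332990.996775
L = 3162191.479944/332990.996775 = 9.4963

Final: 9.4963


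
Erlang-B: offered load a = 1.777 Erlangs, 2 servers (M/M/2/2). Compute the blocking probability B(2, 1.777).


B(c,a) = (a^c/c!) / Σ_{k=0}^{c} a^k/k!
a^2/2! = 1.578864
Σ terms (k=0..2): 1.00000 + 1.77700 + 1.57886 = 4.355865
B = 1.578864/4.355865 = 0.362469

Final: 0.362469


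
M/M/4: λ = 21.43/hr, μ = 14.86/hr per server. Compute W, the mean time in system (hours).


a = 1.4421; ρ = 0.3605; P₀ = 0.234539
Lq = P₀·a^c·ρ/(c!(1−ρ)²) = 0.03727
Wq = Lq/λ = 0.03727/21.43 = 0.001739 hr
W = Wq + 1/μ = 0.001739 + 0.06729 = 0.06903 hr

Final: 0.06903 hr


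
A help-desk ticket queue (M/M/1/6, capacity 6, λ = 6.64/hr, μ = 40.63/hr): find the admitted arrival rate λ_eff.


ρ = 0.1634; P_K = (1−ρ)ρ^6/(1−ρ^7) = 0.00001594
λ_eff = λ(1 − P_K) = 6.64·(1 − 0.00001594) = 6.64·0.999984 = 6.6399 /hr

Final: 6.6399 /hr


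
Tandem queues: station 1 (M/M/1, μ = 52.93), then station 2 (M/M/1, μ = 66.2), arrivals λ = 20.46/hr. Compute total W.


Each node sees arrival rate λ = 20.46/hr (tandem ⇒ throughput preserved).
W₁ = 1/(μ₁−λ) = 1/(52.93−20.46) = 0.03080 hr
W₂ = 1/(μ₂−λ) = 1/(66.2−20.46) = 0.02186 hr
W_total = W₁ + W₂ = 0.03080 + 0.02186 = 0.05266 hr

Final: 0.05266 hr


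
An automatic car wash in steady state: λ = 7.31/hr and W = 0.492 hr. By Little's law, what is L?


L = λW = 7.31·0.492 = 3.5965

Final: 3.5965


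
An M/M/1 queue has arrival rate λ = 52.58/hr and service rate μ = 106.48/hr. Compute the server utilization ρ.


ρ = λ/μ = 52.58/106.48 = 0.4938

Final: 0.4938


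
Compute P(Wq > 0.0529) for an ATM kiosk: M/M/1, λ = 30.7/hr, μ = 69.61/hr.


ρ = 30.7/69.61 = 0.4410
P(Wq > t) = ρ·e^{−(μ−λ)t} = 0.4410·e^{−2.0583}
= 0.4410·0.127666 = 0.056304

Final: 0.056304


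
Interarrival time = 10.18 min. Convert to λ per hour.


λ = 1/(interarrival time) in consistent units.
1 hour = 60 min, so λ = 60/10.18 = 5.8939 per hour

Final: 5.8939 /hr


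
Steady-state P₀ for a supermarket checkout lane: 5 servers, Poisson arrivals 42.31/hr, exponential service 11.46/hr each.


a = λ/μ = 42.31/11.46 = 3.6920; ρ = a/c = 0.7384
Σ_{k=0}^{4} a^k/k! (terms k=0..4) = 1.00000 + 3.69197 + 6.81533 + 8.38733 + 7.74145 = 27.63609
Tail: a^5/(5!(1−ρ)) = 685.94933/(120·0.2616) = 21.85062
P₀ = 1/(27.63609 + 21.85062) = 1/49.48671 = 0.020207

Final: 0.020207


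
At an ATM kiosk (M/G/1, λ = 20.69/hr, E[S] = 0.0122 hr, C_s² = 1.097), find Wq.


ρ = λ·E[S] = 20.69·0.0122 = 0.2524
E[S²] = E[S]²(1+C_s²) = 0.0122²·(1+1.097) = 0.0003121
Wq = λ·E[S²]/(2(1−ρ)) = 20.69·0.0003121/(2·0.7476) = 0.004319 hr

Final: 0.004319 hr


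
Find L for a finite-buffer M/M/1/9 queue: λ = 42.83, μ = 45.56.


ρ = 42.83/45.56 = 0.9401
L = ρ[1 − (K+1)ρ^K + Kρ^(K+1)] / [(1−ρ)(1−ρ^(K+1))]
Numerator: 0.9401·(1 − 10·0.573428 + 9·0.539068) = 0.110298
Denominator: (0.05992)·(0.460932) = 0.027619
L = 0.110298/0.027619 = 3.9935

Final: 3.9935


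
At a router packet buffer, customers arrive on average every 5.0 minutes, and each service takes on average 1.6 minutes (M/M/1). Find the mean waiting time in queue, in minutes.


λ = 60/5.0 = 12.0000 /hr
μ = 60/1.6 = 37.5000 /hr
ρ = λ/μ = 12.0000/37.5000 = 0.3200
Wq = ρ/(μ−λ) = 0.3200/(37.5000−12.0000) = 0.01255 hr
In minutes: 0.01255·60 = 0.7529 min

Final: 0.7529 min


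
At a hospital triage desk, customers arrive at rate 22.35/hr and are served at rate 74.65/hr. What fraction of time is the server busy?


ρ = λ/μ = 22.35/74.65 = 0.2994

Final: 0.2994


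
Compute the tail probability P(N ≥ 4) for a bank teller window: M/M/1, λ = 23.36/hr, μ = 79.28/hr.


ρ = 23.36/79.28 = 0.2947
P(N ≥ n) = ρ^n = 0.2947^4 = 0.007538

Final: 0.007538


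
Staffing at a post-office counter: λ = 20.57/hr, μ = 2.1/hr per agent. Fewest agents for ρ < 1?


Stability requires cμ > λ ⇔ c > λ/μ.
λ/μ = 20.57/2.1 = 9.7952
Minimum integer c = ⌊9.7952⌋ + 1 = 10
Check: 10·2.1 = 21.00 > 20.57, while 9·2.1 = 18.90 ≤ 20.57

Final: 10 servers


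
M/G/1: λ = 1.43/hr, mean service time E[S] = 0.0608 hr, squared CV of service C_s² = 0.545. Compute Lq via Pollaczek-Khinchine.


ρ = λ·E[S] = 1.43·0.0608 = 0.08694
Lq = ρ²(1+C_s²)/(2(1−ρ)) = 0.007559·(1+0.545)/(2·0.9131)
= 0.007559·1.5450/1.8261 = 0.006396

Final: 0.006396


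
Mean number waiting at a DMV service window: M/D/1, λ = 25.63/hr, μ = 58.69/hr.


ρ = 25.63/58.69 = 0.4367
M/D/1: Lq = ρ²/(2(1−ρ)) = 0.1907/(2·0.5633) = 0.16928

Final: 0.16928


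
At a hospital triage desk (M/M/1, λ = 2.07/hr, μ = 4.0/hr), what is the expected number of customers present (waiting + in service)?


ρ = λ/μ = 2.07/4.0 = 0.5175
L = ρ/(1−ρ) = 0.5175/(1 − 0.5175) = 0.5175/0.4825 = 1.0725

Final: 1.0725


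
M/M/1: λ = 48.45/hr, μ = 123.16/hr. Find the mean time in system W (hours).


W = 1/(μ−λ) = 1/(123.16 − 48.45) = 1/74.71 = 0.01339 hr

Final: 0.01339 hr


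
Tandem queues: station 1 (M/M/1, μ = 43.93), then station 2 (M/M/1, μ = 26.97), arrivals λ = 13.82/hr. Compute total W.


Each node sees arrival rate λ = 13.82/hr (tandem ⇒ throughput preserved).
W₁ = 1/(μ₁−λ) = 1/(43.93−13.82) = 0.03321 hr
W₂ = 1/(μ₂−λ) = 1/(26.97−13.82) = 0.07605 hr
W_total = W₁ + W₂ = 0.03321 + 0.07605 = 0.10926 hr

Final: 0.10926 hr


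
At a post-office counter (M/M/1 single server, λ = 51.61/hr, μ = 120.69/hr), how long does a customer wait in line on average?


ρ = 51.61/120.69 = 0.4276
Wq = ρ/(μ−λ) = 0.4276/(120.69 − 51.61) = 0.4276/69.08 = 0.006190 hr

Final: 0.006190 hr


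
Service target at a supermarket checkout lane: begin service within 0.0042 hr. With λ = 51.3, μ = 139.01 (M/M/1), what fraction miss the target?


ρ = 51.3/139.01 = 0.3690
P(Wq > t) = ρ·e^{−(μ−λ)t} = 0.3690·e^{−0.3684}
= 0.3690·0.691853 = 0.255320

Final: 0.255320


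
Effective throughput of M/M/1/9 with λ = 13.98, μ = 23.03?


ρ = 0.6070; P_K = (1−ρ)ρ^9/(1−ρ^10) = 0.004428
λ_eff = λ(1 − P_K) = 13.98·(1 − 0.004428) = 13.98·0.995572 = 13.9181 /hr

Final: 13.9181 /hr


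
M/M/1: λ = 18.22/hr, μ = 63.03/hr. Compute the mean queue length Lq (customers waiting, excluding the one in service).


ρ = 18.22/63.03 = 0.2891
Lq = ρ²/(1−ρ) = 0.08356/0.7109 = 0.1175

Final: 0.1175


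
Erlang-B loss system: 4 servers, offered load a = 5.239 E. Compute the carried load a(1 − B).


B(4,5.239) = 0.416759 (Erlang-B)
Carried load = a(1 − B) = 5.239·(1 − 0.416759) = 5.239·0.583241 = 3.0556 E

Final: 3.0556 Erlangs


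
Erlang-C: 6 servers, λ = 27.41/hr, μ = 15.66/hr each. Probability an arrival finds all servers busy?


a = λ/μ = 1.7503; ρ = a/6 = 0.2917
P₀ = 0.173605 (from M/M/c formula)
C(c,a) = [a^c/(c!(1−ρ))]·P₀ = [28.75436/(720·0.7083)]·0.173605
= 0.05639·0.173605 = 0.009789

Final: 0.009789


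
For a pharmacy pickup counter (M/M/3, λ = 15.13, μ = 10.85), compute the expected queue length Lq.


a = λ/μ = 1.3945; ρ = a/3 = 0.4648
P₀ = 0.237462
Lq = P₀·a^c·ρ / (c!·(1−ρ)²) = 0.237462·2.71161·0.4648/(6·0.28641)
= 0.17417

Final: 0.17417


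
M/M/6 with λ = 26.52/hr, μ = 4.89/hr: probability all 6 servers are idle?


a = λ/μ = 26.52/4.89 = 5.4233; ρ = a/c = 0.9039
Σ_{k=0}^{5} a^k/k! (terms k=0..5) = 1.00000 + 5.42331 + 14.70616 + 26.58537 + 36.04520 + 39.09688 = 122.85692
Tail: a^6/(6!(1−ρ)) = 25444.15096/(720·0.09611) = 367.67700
P₀ = 1/(122.85692 + 367.67700) = 1/490.53392 = 0.002039

Final: 0.002039


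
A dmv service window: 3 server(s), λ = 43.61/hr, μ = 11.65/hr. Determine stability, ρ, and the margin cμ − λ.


Total capacity cμ = 3·11.65 = 34.95/hr
ρ = λ/(cμ) = 43.61/34.95 = 1.2478
Stable ⇔ ρ < 1: NO
Spare capacity = cμ − λ = 34.95 − 43.61 = -8.66/hr

Final: ρ = 1.2478; unstable; margin = -8.66/hr


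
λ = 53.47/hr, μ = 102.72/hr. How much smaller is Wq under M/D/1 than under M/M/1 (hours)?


ρ = 53.47/102.72 = 0.5205
Wq(M/M/1) = ρ/(μ−λ) = 0.5205/49.25 = 0.01057 hr
Wq(M/D/1) = ρ/(2(μ−λ)) = 0.005285 hr
Savings = 0.01057 − 0.005285 = 0.005285 hr

Final: 0.005285 hr


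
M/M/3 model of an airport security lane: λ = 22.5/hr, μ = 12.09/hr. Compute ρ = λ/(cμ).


ρ = λ/(cμ) = 22.5/(3·12.09) = 22.5/36.27 = 0.6203

Final: 0.6203


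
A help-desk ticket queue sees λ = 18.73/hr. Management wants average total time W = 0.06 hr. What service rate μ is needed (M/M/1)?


W = 1/(μ−λ) ⇒ μ − λ = 1/W = 1/0.06 = 16.6667
μ = λ + 1/W = 18.73 + 16.6667 = 35.3967 per hr

Final: 35.3967 /hr


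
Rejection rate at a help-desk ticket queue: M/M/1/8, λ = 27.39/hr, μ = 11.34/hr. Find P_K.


ρ = λ/μ = 27.39/11.34 = 2.4153
P_K = (1−ρ)ρ^K/(1−ρ^(K+1)) = (-1.4153·1158.328712)/(1 − 2797.762207)
= -1639.433495/-2796.762207 = 0.586190

Final: 0.586190


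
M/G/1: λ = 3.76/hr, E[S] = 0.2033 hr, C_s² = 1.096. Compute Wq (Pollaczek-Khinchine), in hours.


ρ = λ·E[S] = 3.76·0.2033 = 0.7644
E[S²] = E[S]²(1+C_s²) = 0.2033²·(1+1.096) = 0.086630
Wq = λ·E[S²]/(2(1−ρ)) = 3.76·0.086630/(2·0.2356) = 0.69129 hr

Final: 0.69129 hr


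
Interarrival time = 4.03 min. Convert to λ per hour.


λ = 1/(interarrival time) in consistent units.
1 hour = 60 min, so λ = 60/4.03 = 14.8883 per hour

Final: 14.8883 /hr


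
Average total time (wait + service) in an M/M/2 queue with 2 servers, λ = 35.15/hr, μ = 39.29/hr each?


a = 0.8946; ρ = 0.4473; P₀ = 0.381869
Lq = P₀·a^c·ρ/(c!(1−ρ)²) = 0.22378
Wq = Lq/λ = 0.22378/35.15 = 0.006367 hr
W = Wq + 1/μ = 0.006367 + 0.02545 = 0.03182 hr

Final: 0.03182 hr


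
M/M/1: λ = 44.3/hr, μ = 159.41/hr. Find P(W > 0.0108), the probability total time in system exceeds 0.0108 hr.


W ~ Exponential(μ−λ) for M/M/1.
μ − λ = 159.41 − 44.3 = 115.1100
P(W > t) = e^{−(μ−λ)t} = e^{−1.2432} = 0.288463

Final: 0.288463


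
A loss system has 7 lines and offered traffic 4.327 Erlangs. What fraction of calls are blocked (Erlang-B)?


B(c,a) = (a^c/c!) / Σ_{k=0}^{c} a^k/k!
a^7/7! = 5.634790
Σ terms (k=0..7): 1.00000 + 4.32700 + 9.36146 + 13.50235 + 14.60617 + 12.64018 + 9.11568 + 5.63479 = 70.187631
B = 5.634790/70.187631 = 0.080282

Final: 0.080282


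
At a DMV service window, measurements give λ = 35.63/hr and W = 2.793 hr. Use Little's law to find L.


L = λW = 35.63·2.793 = 99.5146

Final: 99.5146


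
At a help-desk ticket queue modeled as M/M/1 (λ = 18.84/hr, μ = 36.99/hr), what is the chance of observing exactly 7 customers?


ρ = 18.84/36.99 = 0.5093
P_n = (1−ρ)·ρ^n = (1 − 0.5093)·0.5093^7 = 0.4907·0.008892 = 0.004363

Final: 0.004363


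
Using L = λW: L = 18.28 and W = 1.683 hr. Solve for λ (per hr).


λ = L/W = 18.28/1.683 = 10.8616 /hr

Final: 10.8616 /hr


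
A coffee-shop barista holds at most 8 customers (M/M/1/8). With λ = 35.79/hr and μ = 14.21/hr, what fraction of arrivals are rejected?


ρ = λ/μ = 35.79/14.21 = 2.5186
P_K = (1−ρ)ρ^K/(1−ρ^(K+1)) = (-1.5186·1619.350888)/(1 − 4078.576233)
= -2459.225345/-4077.576233 = 0.603110

Final: 0.603110


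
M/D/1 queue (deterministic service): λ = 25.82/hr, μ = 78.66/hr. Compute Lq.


ρ = 25.82/78.66 = 0.3282
M/D/1: Lq = ρ²/(2(1−ρ)) = 0.1077/(2·0.6718) = 0.08020

Final: 0.08020


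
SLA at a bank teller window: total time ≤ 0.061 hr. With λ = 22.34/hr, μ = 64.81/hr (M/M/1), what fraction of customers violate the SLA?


W ~ Exponential(μ−λ) for M/M/1.
μ − λ = 64.81 − 22.34 = 42.4700
P(W > t) = e^{−(μ−λ)t} = e^{−2.5907} = 0.074970

Final: 0.074970


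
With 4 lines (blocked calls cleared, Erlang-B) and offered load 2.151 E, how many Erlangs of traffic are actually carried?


B(4,2.151) = 0.111287 (Erlang-B)
Carried load = a(1 − B) = 2.151·(1 − 0.111287) = 2.151·0.888713 = 1.9116 E

Final: 1.9116 Erlangs


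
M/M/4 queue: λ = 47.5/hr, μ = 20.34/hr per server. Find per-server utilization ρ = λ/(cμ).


ρ = λ/(cμ) = 47.5/(4·20.34) = 47.5/81.36 = 0.5838

Final: 0.5838


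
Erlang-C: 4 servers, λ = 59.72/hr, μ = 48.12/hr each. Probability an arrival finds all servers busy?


a = λ/μ = 1.2411; ρ = a/4 = 0.3103
P₀ = 0.287928 (from M/M/c formula)
C(c,a) = [a^c/(c!(1−ρ))]·P₀ = [2.37234/(24·0.6897)]·0.287928
= 0.14331·0.287928 = 0.041264

Final: 0.041264


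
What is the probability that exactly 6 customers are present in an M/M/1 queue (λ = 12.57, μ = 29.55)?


ρ = 12.57/29.55 = 0.4254
P_n = (1−ρ)·ρ^n = (1 − 0.4254)·0.4254^6 = 0.5746·0.005925 = 0.003404

Final: 0.003404


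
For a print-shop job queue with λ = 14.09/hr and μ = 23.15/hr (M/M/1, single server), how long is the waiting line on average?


ρ = 14.09/23.15 = 0.6086
Lq = ρ²/(1−ρ) = 0.3704/0.3914 = 0.9465

Final: 0.9465


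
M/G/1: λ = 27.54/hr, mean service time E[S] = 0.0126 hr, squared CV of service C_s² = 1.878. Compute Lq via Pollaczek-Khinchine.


ρ = λ·E[S] = 27.54·0.0126 = 0.3470
Lq = ρ²(1+C_s²)/(2(1−ρ)) = 0.1204·(1+1.878)/(2·0.6530)
= 0.1204·2.8780/1.3060 = 0.26535

Final: 0.26535


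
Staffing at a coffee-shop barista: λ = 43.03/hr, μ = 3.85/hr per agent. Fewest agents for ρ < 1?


Stability requires cμ > λ ⇔ c > λ/μ.
λ/μ = 43.03/3.85 = 11.1766
Minimum integer c = ⌊11.1766⌋ + 1 = 12
Check: 12·3.85 = 46.20 > 43.03, while 11·3.85 = 42.35 ≤ 43.03

Final: 12 servers


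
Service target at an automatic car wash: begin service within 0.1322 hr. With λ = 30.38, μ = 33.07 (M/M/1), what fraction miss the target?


ρ = 30.38/33.07 = 0.9187
P(Wq > t) = ρ·e^{−(μ−λ)t} = 0.9187·e^{−0.3556}
= 0.9187·0.700740 = 0.643740

Final: 0.643740


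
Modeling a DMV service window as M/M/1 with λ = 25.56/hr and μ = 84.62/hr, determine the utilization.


ρ = λ/μ = 25.56/84.62 = 0.3021

Final: 0.3021


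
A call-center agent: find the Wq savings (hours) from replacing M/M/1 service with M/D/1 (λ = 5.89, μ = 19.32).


ρ = 5.89/19.32 = 0.3049
Wq(M/M/1) = ρ/(μ−λ) = 0.3049/13.43 = 0.02270 hr
Wq(M/D/1) = ρ/(2(μ−λ)) = 0.01135 hr
Savings = 0.02270 − 0.01135 = 0.01135 hr

Final: 0.01135 hr


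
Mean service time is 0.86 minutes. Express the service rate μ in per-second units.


μ = 1/(service time) in consistent units.
1 second = 0.0166667 min, so μ = 0.0166667/0.86 = 0.01938 per second

Final: 0.01938 /sec


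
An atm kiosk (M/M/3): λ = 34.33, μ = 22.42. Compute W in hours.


a = 1.5312; ρ = 0.5104; P₀ = 0.203017
Lq = P₀·a^c·ρ/(c!(1−ρ)²) = 0.25867
Wq = Lq/λ = 0.25867/34.33 = 0.007535 hr
W = Wq + 1/μ = 0.007535 + 0.04460 = 0.05214 hr

Final: 0.05214 hr


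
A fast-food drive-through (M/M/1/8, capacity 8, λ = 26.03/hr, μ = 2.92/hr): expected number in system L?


ρ = 26.03/2.92 = 8.9144
L = ρ[1 − (K+1)ρ^K + Kρ^(K+1)] / [(1−ρ)(1−ρ^(K+1))]
Numerator: 8.9144·(1 − 9·39877739.615905 + 8·355485466.507540) = 22152101202.651344
Denominator: (-7.9144)·(-355485465.507540) = 2813448324.616179
L = 22152101202.651344/2813448324.616179 = 7.8736

Final: 7.8736


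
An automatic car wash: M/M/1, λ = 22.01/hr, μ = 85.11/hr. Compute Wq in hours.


ρ = 22.01/85.11 = 0.2586
Wq = ρ/(μ−λ) = 0.2586/(85.11 − 22.01) = 0.2586/63.10 = 0.004098 hr

Final: 0.004098 hr


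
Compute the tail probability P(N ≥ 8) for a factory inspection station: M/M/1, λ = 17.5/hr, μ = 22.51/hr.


ρ = 17.5/22.51 = 0.7774
P(N ≥ n) = ρ^n = 0.7774^8 = 0.133444

Final: 0.133444


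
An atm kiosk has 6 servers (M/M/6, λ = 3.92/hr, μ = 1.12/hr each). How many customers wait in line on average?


a = λ/μ = 3.5000; ρ = a/6 = 0.5833
P₀ = 0.028962
Lq = P₀·a^c·ρ / (c!·(1−ρ)²) = 0.028962·1838.26562·0.5833/(720·0.17361)
= 0.24845

Final: 0.24845


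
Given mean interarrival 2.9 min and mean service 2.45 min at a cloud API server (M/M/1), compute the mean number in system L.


λ = 60/2.9 = 20.6897 /hr
μ = 60/2.45 = 24.4898 /hr
ρ = λ/μ = 20.6897/24.4898 = 0.8448
L = ρ/(1−ρ) = 0.8448/0.1552 = 5.4444

Final: 5.4444


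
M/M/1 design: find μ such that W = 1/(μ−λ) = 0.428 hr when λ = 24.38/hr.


W = 1/(μ−λ) ⇒ μ − λ = 1/W = 1/0.428 = 2.3364
μ = λ + 1/W = 24.38 + 2.3364 = 26.7164 per hr

Final: 26.7164 /hr


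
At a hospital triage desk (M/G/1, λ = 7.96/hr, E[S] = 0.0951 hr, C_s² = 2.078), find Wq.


ρ = λ·E[S] = 7.96·0.0951 = 0.7570
E[S²] = E[S]²(1+C_s²) = 0.0951²·(1+2.078) = 0.027837
Wq = λ·E[S²]/(2(1−ρ)) = 7.96·0.027837/(2·0.2430) = 0.45593 hr

Final: 0.45593 hr


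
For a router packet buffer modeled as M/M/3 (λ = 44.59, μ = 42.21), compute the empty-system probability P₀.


a = λ/μ = 44.59/42.21 = 1.0564; ρ = a/c = 0.3521
Σ_{k=0}^{2} a^k/k! (terms k=0..2) = 1.00000 + 1.05638 + 0.55797 = 2.61436
Tail: a^3/(3!(1−ρ)) = 1.17887/(6·0.6479) = 0.30327
P₀ = 1/(2.61436 + 0.30327) = 1/2.91763 = 0.342744

Final: 0.342744


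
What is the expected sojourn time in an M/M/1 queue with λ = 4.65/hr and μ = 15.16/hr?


W = 1/(μ−λ) = 1/(15.16 − 4.65) = 1/10.51 = 0.09515 hr

Final: 0.09515 hr


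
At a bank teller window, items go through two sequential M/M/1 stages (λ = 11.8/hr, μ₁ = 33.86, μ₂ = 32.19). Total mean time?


Each node sees arrival rate λ = 11.8/hr (tandem ⇒ throughput preserved).
W₁ = 1/(μ₁−λ) = 1/(33.86−11.8) = 0.04533 hr
W₂ = 1/(μ₂−λ) = 1/(32.19−11.8) = 0.04904 hr
W_total = W₁ + W₂ = 0.04533 + 0.04904 = 0.09437 hr

Final: 0.09437 hr


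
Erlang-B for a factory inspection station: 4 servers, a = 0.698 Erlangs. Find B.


B(c,a) = (a^c/c!) / Σ_{k=0}^{c} a^k/k!
a^4/4! = 0.009890
Σ terms (k=0..4): 1.00000 + 0.69800 + 0.24360 + 0.05668 + 0.009890 = 2.008170
B = 0.009890/2.008170 = 0.004925

Final: 0.004925


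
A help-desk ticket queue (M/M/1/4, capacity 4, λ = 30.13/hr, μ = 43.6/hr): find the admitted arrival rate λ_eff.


ρ = 0.6911; P_K = (1−ρ)ρ^4/(1−ρ^5) = 0.083640
λ_eff = λ(1 − P_K) = 30.13·(1 − 0.083640) = 30.13·0.916360 = 27.6099 /hr

Final: 27.6099 /hr


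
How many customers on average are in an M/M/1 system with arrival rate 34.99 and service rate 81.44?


ρ = λ/μ = 34.99/81.44 = 0.4296
L = ρ/(1−ρ) = 0.4296/(1 − 0.4296) = 0.4296/0.5704 = 0.7533

Final: 0.7533


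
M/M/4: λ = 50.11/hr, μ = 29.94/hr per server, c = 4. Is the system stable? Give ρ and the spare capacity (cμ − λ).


Total capacity cμ = 4·29.94 = 119.76/hr
ρ = λ/(cμ) = 50.11/119.76 = 0.4184
Stable ⇔ ρ < 1: YES
Spare capacity = cμ − λ = 119.76 − 50.11 = 69.65/hr

Final: ρ = 0.4184; stable; margin = 69.65/hr


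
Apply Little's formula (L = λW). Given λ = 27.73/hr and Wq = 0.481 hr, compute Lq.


Lq = λWq = 27.73·0.481 = 13.3381

Final: 13.3381


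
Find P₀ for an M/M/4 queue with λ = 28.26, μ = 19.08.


a = λ/μ = 28.26/19.08 = 1.4811; ρ = a/c = 0.3703
Σ_{k=0}^{3} a^k/k! (terms k=0..3) = 1.00000 + 1.48113 + 1.09688 + 0.54154 = 4.11955
Tail: a^4/(4!(1−ρ)) = 4.81255/(24·0.6297) = 0.31843
P₀ = 1/(4.11955 + 0.31843) = 1/4.43798 = 0.225328

Final: 0.225328


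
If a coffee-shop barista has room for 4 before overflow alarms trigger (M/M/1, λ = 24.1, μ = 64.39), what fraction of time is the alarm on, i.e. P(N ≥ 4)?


ρ = 24.1/64.39 = 0.3743
P(N ≥ n) = ρ^n = 0.3743^4 = 0.019624

Final: 0.019624


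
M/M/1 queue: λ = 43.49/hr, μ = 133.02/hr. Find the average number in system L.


ρ = λ/μ = 43.49/133.02 = 0.3269
L = ρ/(1−ρ) = 0.3269/(1 − 0.3269) = 0.3269/0.6731 = 0.4858

Final: 0.4858


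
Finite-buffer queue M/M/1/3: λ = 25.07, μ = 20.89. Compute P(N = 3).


ρ = λ/μ = 25.07/20.89 = 1.2001
P_K = (1−ρ)ρ^K/(1−ρ^(K+1)) = (-0.2001·1.728414)/(1 − 2.074262)
= -0.345848/-1.074262 = 0.321940

Final: 0.321940


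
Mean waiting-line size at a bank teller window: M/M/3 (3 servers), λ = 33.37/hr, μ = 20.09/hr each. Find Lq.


a = λ/μ = 1.6610; ρ = a/3 = 0.5537
P₀ = 0.173858
Lq = P₀·a^c·ρ / (c!·(1−ρ)²) = 0.173858·4.58278·0.5537/(6·0.19921)
= 0.36908

Final: 0.36908


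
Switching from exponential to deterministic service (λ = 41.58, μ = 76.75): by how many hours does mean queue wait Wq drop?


ρ = 41.58/76.75 = 0.5418
Wq(M/M/1) = ρ/(μ−λ) = 0.5418/35.17 = 0.01540 hr
Wq(M/D/1) = ρ/(2(μ−λ)) = 0.007702 hr
Savings = 0.01540 − 0.007702 = 0.007702 hr

Final: 0.007702 hr


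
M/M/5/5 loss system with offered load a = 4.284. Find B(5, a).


B(c,a) = (a^c/c!) / Σ_{k=0}^{c} a^k/k!
a^5/5! = 12.024473
Σ terms (k=0..5): 1.00000 + 4.28400 + 9.17633 + 13.10380 + 14.03417 + 12.02447 = 53.622764
B = 12.024473/53.622764 = 0.224242

Final: 0.224242


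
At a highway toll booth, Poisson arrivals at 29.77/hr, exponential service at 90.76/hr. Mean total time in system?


W = 1/(μ−λ) = 1/(90.76 − 29.77) = 1/60.99 = 0.01640 hr

Final: 0.01640 hr


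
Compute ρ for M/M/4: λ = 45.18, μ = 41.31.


ρ = λ/(cμ) = 45.18/(4·41.31) = 45.18/165.24 = 0.2734

Final: 0.2734


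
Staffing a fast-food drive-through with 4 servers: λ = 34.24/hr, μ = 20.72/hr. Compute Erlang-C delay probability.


a = λ/μ = 1.6525; ρ = a/4 = 0.4131
P₀ = 0.188699 (from M/M/c formula)
C(c,a) = [a^c/(c!(1−ρ))]·P₀ = [7.45720/(24·0.5869)]·0.188699
= 0.52945·0.188699 = 0.099906

Final: 0.099906


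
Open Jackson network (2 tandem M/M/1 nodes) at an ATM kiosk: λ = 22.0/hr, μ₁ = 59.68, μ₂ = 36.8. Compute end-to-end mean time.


Each node sees arrival rate λ = 22.0/hr (tandem ⇒ throughput preserved).
W₁ = 1/(μ₁−λ) = 1/(59.68−22.0) = 0.02654 hr
W₂ = 1/(μ₂−λ) = 1/(36.8−22.0) = 0.06757 hr
W_total = W₁ + W₂ = 0.02654 + 0.06757 = 0.09411 hr

Final: 0.09411 hr


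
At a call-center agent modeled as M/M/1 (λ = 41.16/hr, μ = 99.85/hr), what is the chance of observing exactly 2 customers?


ρ = 41.16/99.85 = 0.4122
P_n = (1−ρ)·ρ^n = (1 − 0.4122)·0.4122^2 = 0.5878·0.169924 = 0.099878

Final: 0.099878


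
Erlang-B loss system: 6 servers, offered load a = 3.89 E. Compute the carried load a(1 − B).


B(6,3.89) = 0.109267 (Erlang-B)
Carried load = a(1 − B) = 3.89·(1 − 0.109267) = 3.89·0.890733 = 3.4649 E

Final: 3.4649 Erlangs


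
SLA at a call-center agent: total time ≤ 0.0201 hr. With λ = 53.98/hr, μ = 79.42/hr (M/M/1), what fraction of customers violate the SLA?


W ~ Exponential(μ−λ) for M/M/1.
μ − λ = 79.42 − 53.98 = 25.4400
P(W > t) = e^{−(μ−λ)t} = e^{−0.5113} = 0.599689

Final: 0.599689


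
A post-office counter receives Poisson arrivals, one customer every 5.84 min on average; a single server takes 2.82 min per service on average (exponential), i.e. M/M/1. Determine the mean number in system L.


λ = 60/5.84 = 10.2740 /hr
μ = 60/2.82 = 21.2766 /hr
ρ = λ/μ = 10.2740/21.2766 = 0.4829
L = ρ/(1−ρ) = 0.4829/0.5171 = 0.9338

Final: 0.9338


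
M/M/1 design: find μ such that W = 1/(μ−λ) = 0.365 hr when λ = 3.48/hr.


W = 1/(μ−λ) ⇒ μ − λ = 1/W = 1/0.365 = 2.7397
μ = λ + 1/W = 3.48 + 2.7397 = 6.2197 per hr

Final: 6.2197 /hr


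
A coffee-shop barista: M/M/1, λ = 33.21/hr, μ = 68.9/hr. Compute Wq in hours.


ρ = 33.21/68.9 = 0.4820
Wq = ρ/(μ−λ) = 0.4820/(68.9 − 33.21) = 0.4820/35.69 = 0.01351 hr

Final: 0.01351 hr


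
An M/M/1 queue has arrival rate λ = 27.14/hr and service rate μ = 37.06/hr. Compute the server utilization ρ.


ρ = λ/μ = 27.14/37.06 = 0.7323

Final: 0.7323


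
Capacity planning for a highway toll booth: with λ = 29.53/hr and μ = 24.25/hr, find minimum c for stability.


Stability requires cμ > λ ⇔ c > λ/μ.
λ/μ = 29.53/24.25 = 1.2177
Minimum integer c = ⌊1.2177⌋ + 1 = 2
Check: 2·24.25 = 48.50 > 29.53, while 1·24.25 = 24.25 ≤ 29.53

Final: 2 servers


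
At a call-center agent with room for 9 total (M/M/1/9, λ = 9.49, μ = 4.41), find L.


ρ = 9.49/4.41 = 2.1519
L = ρ[1 − (K+1)ρ^K + Kρ^(K+1)] / [(1−ρ)(1−ρ^(K+1))]
Numerator: 2.1519·(1 − 10·989.574753 + 9·2129.493063) = 19949.852249
Denominator: (-1.1519)·(-2128.493063) = 2451.869560
L = 19949.852249/2451.869560 = 8.1366

Final: 8.1366


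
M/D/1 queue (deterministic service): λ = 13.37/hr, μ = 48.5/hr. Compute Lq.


ρ = 13.37/48.5 = 0.2757
M/D/1: Lq = ρ²/(2(1−ρ)) = 0.07599/(2·0.7243) = 0.05246

Final: 0.05246


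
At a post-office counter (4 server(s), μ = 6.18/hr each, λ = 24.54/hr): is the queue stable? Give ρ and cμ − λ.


Total capacity cμ = 4·6.18 = 24.72/hr
ρ = λ/(cμ) = 24.54/24.72 = 0.9927
Stable ⇔ ρ < 1: YES
Spare capacity = cμ − λ = 24.72 − 24.54 = 0.18/hr

Final: ρ = 0.9927; stable; margin = 0.18/hr


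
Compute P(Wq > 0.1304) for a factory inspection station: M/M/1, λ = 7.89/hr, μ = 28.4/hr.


ρ = 7.89/28.4 = 0.2778
P(Wq > t) = ρ·e^{−(μ−λ)t} = 0.2778·e^{−2.6745}
= 0.2778·0.068941 = 0.019153

Final: 0.019153


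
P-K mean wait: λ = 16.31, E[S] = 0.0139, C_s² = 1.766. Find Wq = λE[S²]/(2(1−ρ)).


ρ = λ·E[S] = 16.31·0.0139 = 0.2267
E[S²] = E[S]²(1+C_s²) = 0.0139²·(1+1.766) = 0.0005344
Wq = λ·E[S²]/(2(1−ρ)) = 16.31·0.0005344/(2·0.7733) = 0.005636 hr

Final: 0.005636 hr


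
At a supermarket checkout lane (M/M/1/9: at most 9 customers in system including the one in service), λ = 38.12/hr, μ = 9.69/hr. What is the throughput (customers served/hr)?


ρ = 3.9340; P_K = (1−ρ)ρ^9/(1−ρ^10) = 0.745804
λ_eff = λ(1 − P_K) = 38.12·(1 − 0.745804) = 38.12·0.254196 = 9.6900 /hr

Final: 9.6900 /hr


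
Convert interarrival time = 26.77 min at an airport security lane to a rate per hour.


λ = 1/(interarrival time) in consistent units.
1 hour = 60 min, so λ = 60/26.77 = 2.2413 per hour

Final: 2.2413 /hr


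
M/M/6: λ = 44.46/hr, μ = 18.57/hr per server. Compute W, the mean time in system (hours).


a = 2.3942; ρ = 0.3990; P₀ = 0.090848
Lq = P₀·a^c·ρ/(c!(1−ρ)²) = 0.02626
Wq = Lq/λ = 0.02626/44.46 = 0.0005906 hr
W = Wq + 1/μ = 0.0005906 + 0.05385 = 0.05444 hr

Final: 0.05444 hr


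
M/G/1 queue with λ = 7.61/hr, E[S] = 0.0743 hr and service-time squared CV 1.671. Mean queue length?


ρ = λ·E[S] = 7.61·0.0743 = 0.5654
Lq = ρ²(1+C_s²)/(2(1−ρ)) = 0.3197·(1+1.671)/(2·0.4346)
= 0.3197·2.6710/0.8692 = 0.98248

Final: 0.98248


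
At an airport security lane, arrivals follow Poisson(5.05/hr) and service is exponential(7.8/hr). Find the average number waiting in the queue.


ρ = 5.05/7.8 = 0.6474
Lq = ρ²/(1−ρ) = 0.4192/0.3526 = 1.1889

Final: 1.1889


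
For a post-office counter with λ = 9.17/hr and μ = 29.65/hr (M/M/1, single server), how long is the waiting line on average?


ρ = 9.17/29.65 = 0.3093
Lq = ρ²/(1−ρ) = 0.09565/0.6907 = 0.1385

Final: 0.1385


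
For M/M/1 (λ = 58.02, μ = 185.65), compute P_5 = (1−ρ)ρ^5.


ρ = 58.02/185.65 = 0.3125
P_n = (1−ρ)·ρ^n = (1 − 0.3125)·0.3125^5 = 0.6875·0.002981 = 0.002050

Final: 0.002050


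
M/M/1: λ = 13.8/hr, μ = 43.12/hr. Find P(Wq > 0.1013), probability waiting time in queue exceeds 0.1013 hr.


ρ = 13.8/43.12 = 0.3200
P(Wq > t) = ρ·e^{−(μ−λ)t} = 0.3200·e^{−2.9701}
= 0.3200·0.051297 = 0.016417

Final: 0.016417


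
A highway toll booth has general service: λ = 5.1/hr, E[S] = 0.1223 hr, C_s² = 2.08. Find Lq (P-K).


ρ = λ·E[S] = 5.1·0.1223 = 0.6237
Lq = ρ²(1+C_s²)/(2(1−ρ)) = 0.3890·(1+2.08)/(2·0.3763)
= 0.3890·3.0800/0.7525 = 1.59226

Final: 1.59226


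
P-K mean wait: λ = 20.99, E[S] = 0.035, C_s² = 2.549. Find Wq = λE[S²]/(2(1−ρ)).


ρ = λ·E[S] = 20.99·0.035 = 0.7347
E[S²] = E[S]²(1+C_s²) = 0.035²·(1+2.549) = 0.004348
Wq = λ·E[S²]/(2(1−ρ)) = 20.99·0.004348/(2·0.2653) = 0.17195 hr

Final: 0.17195 hr


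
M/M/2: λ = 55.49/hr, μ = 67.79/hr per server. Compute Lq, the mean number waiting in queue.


a = λ/μ = 0.8186; ρ = a/2 = 0.4093
P₀ = 0.419166
Lq = P₀·a^c·ρ / (c!·(1−ρ)²) = 0.419166·0.67004·0.4093/(2·0.34895)
= 0.16471

Final: 0.16471
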